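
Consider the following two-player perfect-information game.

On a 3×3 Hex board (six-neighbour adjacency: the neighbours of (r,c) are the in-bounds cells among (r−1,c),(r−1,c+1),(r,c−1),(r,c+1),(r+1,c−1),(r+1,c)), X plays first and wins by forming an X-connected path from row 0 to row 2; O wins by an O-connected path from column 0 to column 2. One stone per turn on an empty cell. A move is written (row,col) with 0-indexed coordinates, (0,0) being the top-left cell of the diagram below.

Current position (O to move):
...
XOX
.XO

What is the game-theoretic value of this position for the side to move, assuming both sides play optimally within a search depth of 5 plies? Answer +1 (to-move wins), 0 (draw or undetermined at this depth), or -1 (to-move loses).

ply 1, O at .../XOX/.XO | (0,0)=-1→O../XOX/.XO*; (0,1)=-1→.O./XOX/.XO; (0,2)=-1→..O/XOX/.XO; (2,0)=-1→.../XOX/OXO
ply 2, X at O../XOX/.XO | (0,1)=+1→OX./XOX/.XO*; (0,2)=+1→O.X/XOX/.XO; (2,0)=+1→O../XOX/XXO
ply 3, O at OX./XOX/.XO | (0,2)=-1→OXO/XOX/.XO*; (2,0)=-1→OX./XOX/OXO
ply 4, X at OXO/XOX/.XO | (2,0)=+1→OXO/XOX/XXO*
ply 5: OXO/XOX/XXO is terminal -1 (O); from .../XOX/.XO depth 5

value(.../XOX/.XO, O) = -1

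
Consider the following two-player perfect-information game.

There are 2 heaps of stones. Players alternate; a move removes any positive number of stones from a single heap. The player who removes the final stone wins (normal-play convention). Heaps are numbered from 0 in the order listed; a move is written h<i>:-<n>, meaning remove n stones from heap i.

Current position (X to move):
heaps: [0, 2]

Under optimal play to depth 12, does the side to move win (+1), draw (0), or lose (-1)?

ply 1, X at (0,2) | h1:-1=-1→(0,1); h1:-2=+1→(0,0)*
ply 2: (0,0) is terminal -1 (O); from (0,2) depth 12

value((0,2), X) = +1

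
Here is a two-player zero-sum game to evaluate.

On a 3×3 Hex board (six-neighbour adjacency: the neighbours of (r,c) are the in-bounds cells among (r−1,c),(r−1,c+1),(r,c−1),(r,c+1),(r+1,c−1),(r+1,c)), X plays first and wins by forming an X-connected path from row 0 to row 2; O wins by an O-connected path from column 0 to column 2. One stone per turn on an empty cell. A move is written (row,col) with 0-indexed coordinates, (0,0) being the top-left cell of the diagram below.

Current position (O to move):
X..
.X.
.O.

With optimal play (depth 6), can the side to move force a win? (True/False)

O winning at [X../.X./.O.]: True

ply 1, O at X../.X./.O. | (0,1)=-1→XO./.X./.O.; (0,2)=-1→X.O/.X./.O.; (1,0)=-1→X../OX./.O.; (1,2)=-1→X../.XO/.O.; (2,0)=+1→X../.X./OO.*; (2,2)=-1→X../.X./.OO
ply 2, X at X../.X./OO. | (0,1)=-1→XX./.X./OO.*; (0,2)=-1→X.X/.X./OO.; (1,0)=-1→X../XX./OO.; (1,2)=-1→X../.XX/OO.; (2,2)=-1→X../.X./OOX
ply 3, O at XX./.X./OO. | (0,2)=+1→XXO/.X./OO.*; (1,0)=+1→XX./OX./OO.; (1,2)=+1→XX./.XO/OO.; (2,2)=+1→XX./.X./OOO
ply 4, X at XXO/.X./OO. | (1,0)=-1→XXO/XX./OO.*; (1,2)=-1→XXO/.XX/OO.; (2,2)=-1→XXO/.X./OOX
ply 5, O at XXO/XX./OO. | (1,2)=+1→XXO/XXO/OO.*; (2,2)=+1→XXO/XX./OOO
ply 6: XXO/XXO/OO. is terminal -1 (X); from X../.X./.O. depth 6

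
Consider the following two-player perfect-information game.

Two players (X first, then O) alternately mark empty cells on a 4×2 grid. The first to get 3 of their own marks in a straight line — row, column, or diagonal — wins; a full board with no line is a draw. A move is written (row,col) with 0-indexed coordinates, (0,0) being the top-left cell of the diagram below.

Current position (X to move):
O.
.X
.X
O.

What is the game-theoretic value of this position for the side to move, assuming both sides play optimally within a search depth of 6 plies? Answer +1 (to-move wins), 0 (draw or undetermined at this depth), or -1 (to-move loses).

p1 X@[O./.X/.X/O.]: (0,1)[OX/.X/.X/O.]+1* (1,0)[O./XX/.X/O.]+1 (2,0)[O./.X/XX/O.]+1 (3,1)[O./.X/.X/OX]+1
p2 O@[OX/.X/.X/O.] terminal -1; root [O./.X/.X/O.] d6

value(O./.X/.X/O., X) = +1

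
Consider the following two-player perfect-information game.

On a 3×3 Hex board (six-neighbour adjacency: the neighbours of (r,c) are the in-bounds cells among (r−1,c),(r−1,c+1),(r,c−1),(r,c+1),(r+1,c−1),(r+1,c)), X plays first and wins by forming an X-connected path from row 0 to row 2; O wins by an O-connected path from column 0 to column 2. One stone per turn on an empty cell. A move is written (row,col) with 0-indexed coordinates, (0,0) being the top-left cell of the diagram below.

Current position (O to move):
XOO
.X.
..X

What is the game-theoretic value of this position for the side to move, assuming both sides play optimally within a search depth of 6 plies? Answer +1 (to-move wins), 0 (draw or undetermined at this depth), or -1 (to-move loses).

[XOO/.X./..X] O move#1: (1,0):+1/XOO/OX./..X*, (1,2):-1/XOO/.XO/..X, (2,0):-1/XOO/.X./O.X, (2,1):-1/XOO/.X./.OX
[XOO/OX./..X] end (terminal -1, X#2); searched XOO/.X./..X to 6

value(XOO/.X./..X, O) = +1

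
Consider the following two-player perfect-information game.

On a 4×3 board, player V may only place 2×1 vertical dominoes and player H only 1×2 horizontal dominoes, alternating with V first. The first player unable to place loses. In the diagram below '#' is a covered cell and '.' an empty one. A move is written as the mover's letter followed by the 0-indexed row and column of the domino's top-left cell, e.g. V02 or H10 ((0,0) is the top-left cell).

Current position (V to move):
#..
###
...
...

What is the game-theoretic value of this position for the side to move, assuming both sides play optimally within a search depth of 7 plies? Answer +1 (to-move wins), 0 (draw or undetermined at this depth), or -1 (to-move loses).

value(#../###/.../..., V) = +1

ply 1, V at #../###/.../... | V20=-1→#../###/#../#..; V21=+1→#../###/.#./.#.*; V22=-1→#../###/..#/..#
ply 2, H at #../###/.#./.#. | H01=-1→###/###/.#./.#.*
ply 3, V at ###/###/.#./.#. | V20=+1→###/###/##./##.*; V22=+1→###/###/.##/.##
ply 4: ###/###/##./##. is terminal -1 (H); from #../###/.../... depth 7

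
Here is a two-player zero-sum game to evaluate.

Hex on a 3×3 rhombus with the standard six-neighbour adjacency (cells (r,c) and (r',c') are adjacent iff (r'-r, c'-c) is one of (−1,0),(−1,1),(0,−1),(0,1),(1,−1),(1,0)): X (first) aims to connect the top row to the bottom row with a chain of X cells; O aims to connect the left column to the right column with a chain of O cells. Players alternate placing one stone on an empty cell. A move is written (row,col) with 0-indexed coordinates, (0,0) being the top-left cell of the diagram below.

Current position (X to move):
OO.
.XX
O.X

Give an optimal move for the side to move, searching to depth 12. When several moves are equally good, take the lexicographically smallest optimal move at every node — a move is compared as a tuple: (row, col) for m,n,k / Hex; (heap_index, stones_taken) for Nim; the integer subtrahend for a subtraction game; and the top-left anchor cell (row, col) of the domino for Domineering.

ply 1, X at OO./.XX/O.X | (0,2)=+1→OOX/.XX/O.X*; (1,0)=-1→OO./XXX/O.X; (2,1)=-1→OO./.XX/OXX
ply 2: OOX/.XX/O.X is terminal -1 (O); from OO./.XX/O.X depth 12

X's best at [OO./.XX/O.X]: (0,2)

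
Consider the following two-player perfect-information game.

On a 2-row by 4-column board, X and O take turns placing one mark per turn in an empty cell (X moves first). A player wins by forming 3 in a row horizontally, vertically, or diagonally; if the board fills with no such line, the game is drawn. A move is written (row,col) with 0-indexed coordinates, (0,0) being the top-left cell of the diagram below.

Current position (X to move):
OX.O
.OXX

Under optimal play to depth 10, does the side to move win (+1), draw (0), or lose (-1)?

[OX.O/.OXX] X move#1: (0,2):+0/OXXO/.OXX*, (1,0):+0/OX.O/XOXX
[OXXO/.OXX] O move#2: (1,0):+0/OXXO/OOXX*
[OXXO/OOXX] end (terminal +0, X#3); searched OX.O/.OXX to 10

value(OX.O/.OXX, X) = 0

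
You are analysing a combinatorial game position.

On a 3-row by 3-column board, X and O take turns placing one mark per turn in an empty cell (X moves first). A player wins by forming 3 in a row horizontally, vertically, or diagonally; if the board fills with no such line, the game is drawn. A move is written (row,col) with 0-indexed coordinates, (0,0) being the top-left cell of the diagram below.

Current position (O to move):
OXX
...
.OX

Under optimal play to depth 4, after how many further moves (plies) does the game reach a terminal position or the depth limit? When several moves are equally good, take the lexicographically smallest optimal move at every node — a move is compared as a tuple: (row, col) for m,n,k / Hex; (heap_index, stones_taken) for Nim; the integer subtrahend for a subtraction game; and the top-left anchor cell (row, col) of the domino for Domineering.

p1 O@[OXX/.../.OX]: (1,0)[OXX/O../.OX]-1 (1,1)[OXX/.O./.OX]-1 (1,2)[OXX/..O/.OX]+0* (2,0)[OXX/.../OOX]-1
p2 X@[OXX/..O/.OX]: (1,0)[OXX/X.O/.OX]+0* (1,1)[OXX/.XO/.OX]+0 (2,0)[OXX/..O/XOX]+0
p3 O@[OXX/X.O/.OX]: (1,1)[OXX/XOO/.OX]+0* (2,0)[OXX/X.O/OOX]+0
p4 X@[OXX/XOO/.OX]: (2,0)[OXX/XOO/XOX]+0*
p5 O@[OXX/XOO/XOX] terminal +0; root [OXX/.../.OX] d4

PV length from [OXX/.../.OX]: 4 plies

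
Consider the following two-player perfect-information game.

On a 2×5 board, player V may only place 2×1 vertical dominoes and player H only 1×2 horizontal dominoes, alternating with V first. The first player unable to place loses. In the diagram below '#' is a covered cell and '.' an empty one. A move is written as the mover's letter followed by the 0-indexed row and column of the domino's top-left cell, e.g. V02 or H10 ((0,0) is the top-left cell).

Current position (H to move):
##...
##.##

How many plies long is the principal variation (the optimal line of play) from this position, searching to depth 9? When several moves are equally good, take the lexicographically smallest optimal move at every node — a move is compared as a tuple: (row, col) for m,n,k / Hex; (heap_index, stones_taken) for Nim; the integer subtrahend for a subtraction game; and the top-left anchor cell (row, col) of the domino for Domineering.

[##.../##.##] H move#1: H02:+1/####./##.##*, H03:-1/##.##/##.##
[####./##.##] end (terminal -1, V#2); searched ##.../##.## to 9

PV length from [##.../##.##]: 1 ply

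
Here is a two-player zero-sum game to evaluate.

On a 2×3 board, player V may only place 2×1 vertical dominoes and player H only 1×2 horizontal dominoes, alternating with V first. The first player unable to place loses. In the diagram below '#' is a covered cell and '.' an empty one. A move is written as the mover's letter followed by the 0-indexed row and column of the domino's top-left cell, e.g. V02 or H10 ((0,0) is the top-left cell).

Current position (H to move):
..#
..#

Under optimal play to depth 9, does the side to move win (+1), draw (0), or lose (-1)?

p1 H@[..#/..#]: H00[###/..#]+1* H10[..#/###]+1
p2 V@[###/..#] terminal -1; root [..#/..#] d9

value(..#/..#, H) = +1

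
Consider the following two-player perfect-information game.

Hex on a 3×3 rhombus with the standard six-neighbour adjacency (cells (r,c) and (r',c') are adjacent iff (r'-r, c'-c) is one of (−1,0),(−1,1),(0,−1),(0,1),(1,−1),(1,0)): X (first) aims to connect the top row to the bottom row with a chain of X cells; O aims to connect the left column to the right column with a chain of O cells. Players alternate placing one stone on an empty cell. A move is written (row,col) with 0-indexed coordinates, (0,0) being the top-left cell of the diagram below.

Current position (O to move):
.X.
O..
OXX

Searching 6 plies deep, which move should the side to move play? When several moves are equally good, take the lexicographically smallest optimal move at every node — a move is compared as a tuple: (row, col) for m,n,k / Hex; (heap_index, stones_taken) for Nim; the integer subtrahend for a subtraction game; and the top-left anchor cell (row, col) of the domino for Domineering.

[.X./O../OXX] O move#1: (0,0):-1/OX./O../OXX, (0,2):-1/.XO/O../OXX, (1,1):+1/.X./OO./OXX*, (1,2):-1/.X./O.O/OXX
[.X./OO./OXX] X move#2: (0,0):-1/XX./OO./OXX*, (0,2):-1/.XX/OO./OXX, (1,2):-1/.X./OOX/OXX
[XX./OO./OXX] O move#3: (0,2):+1/XXO/OO./OXX*, (1,2):+1/XX./OOO/OXX
[XXO/OO./OXX] end (terminal -1, X#4); searched .X./O../OXX to 6

O's best at [.X./O../OXX]: (1,1)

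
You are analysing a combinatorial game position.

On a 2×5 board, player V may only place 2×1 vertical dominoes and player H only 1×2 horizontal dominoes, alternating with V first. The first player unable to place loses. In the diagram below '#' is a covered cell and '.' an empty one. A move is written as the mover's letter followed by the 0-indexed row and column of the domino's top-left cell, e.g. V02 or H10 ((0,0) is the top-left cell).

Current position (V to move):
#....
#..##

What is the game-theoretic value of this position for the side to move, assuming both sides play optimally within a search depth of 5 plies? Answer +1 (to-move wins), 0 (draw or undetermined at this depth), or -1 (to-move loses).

ply 1, V at #..../#..## | V01=-1→##.../##.##; V02=+1→#.#../#.###*
ply 2, H at #.#../#.### | H03=-1→#.###/#.###*
ply 3, V at #.###/#.### | V01=+1→#####/#####*
ply 4: #####/##### is terminal -1 (H); from #..../#..## depth 5

value(#..../#..##, V) = +1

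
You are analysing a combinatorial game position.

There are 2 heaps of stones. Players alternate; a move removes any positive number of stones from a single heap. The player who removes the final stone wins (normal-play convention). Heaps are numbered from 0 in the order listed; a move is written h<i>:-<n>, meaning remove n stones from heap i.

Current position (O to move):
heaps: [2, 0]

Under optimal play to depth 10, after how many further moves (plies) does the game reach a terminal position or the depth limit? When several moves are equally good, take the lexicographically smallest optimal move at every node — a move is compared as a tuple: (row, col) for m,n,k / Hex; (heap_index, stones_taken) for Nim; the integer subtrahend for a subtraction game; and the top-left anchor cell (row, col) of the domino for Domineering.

PV length from [(2,0)]: 1 ply

p1 O@[(2,0)]: h0:-1[(1,0)]-1 h0:-2[(0,0)]+1*
p2 X@[(0,0)] terminal -1; root [(2,0)] d10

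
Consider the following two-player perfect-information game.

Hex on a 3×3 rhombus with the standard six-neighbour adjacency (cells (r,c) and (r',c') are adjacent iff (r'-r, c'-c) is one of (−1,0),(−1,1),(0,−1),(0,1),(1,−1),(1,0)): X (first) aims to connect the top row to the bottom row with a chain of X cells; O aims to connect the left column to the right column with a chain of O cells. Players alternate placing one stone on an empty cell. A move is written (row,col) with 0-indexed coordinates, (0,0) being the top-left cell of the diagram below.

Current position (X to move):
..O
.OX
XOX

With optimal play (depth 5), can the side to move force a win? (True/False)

X winning at [..O/.OX/XOX]: True

[..O/.OX/XOX] X move#1: (0,0):-1/X.O/.OX/XOX, (0,1):-1/.XO/.OX/XOX, (1,0):+1/..O/XOX/XOX*
[..O/XOX/XOX] O move#2: (0,0):-1/O.O/XOX/XOX*, (0,1):-1/.OO/XOX/XOX
[O.O/XOX/XOX] X move#3: (0,1):+1/OXO/XOX/XOX*
[OXO/XOX/XOX] end (terminal -1, O#4); searched ..O/.OX/XOX to 5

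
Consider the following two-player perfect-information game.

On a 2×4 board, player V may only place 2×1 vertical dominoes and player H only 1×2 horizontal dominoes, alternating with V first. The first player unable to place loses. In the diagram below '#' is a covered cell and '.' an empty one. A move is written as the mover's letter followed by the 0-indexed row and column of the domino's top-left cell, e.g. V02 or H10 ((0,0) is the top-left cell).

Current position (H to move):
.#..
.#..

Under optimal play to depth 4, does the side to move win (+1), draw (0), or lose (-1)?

[.#../.#..] H move#1: H02:+1/.###/.#..*, H12:+1/.#../.###
[.###/.#..] V move#2: V00:-1/####/##..*
[####/##..] H move#3: H12:+1/####/####*
[####/####] end (terminal -1, V#4); searched .#../.#.. to 4

value(.#../.#.., H) = +1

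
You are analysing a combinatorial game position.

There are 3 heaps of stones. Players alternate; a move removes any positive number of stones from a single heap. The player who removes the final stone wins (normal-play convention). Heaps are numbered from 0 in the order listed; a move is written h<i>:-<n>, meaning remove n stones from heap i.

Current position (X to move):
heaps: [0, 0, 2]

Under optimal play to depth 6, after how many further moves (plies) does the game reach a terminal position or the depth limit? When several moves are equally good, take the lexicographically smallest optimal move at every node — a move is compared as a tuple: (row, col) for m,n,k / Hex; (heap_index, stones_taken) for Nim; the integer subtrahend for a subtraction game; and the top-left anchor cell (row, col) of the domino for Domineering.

p1 X@[(0,0,2)]: h2:-1[(0,0,1)]-1 h2:-2[(0,0,0)]+1*
p2 O@[(0,0,0)] terminal -1; root [(0,0,2)] d6

PV length from [(0,0,2)]: 1 ply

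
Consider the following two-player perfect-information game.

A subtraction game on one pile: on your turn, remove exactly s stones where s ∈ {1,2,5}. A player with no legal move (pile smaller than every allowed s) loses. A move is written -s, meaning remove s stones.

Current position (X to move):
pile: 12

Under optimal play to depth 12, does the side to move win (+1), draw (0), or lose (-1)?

value(12, X) = -1

p1 X@[12]: -1[11]-1* -2[10]-1 -5[7]-1
p2 O@[11]: -1[10]-1 -2[9]+1* -5[6]+1
p3 X@[9]: -1[8]-1* -2[7]-1 -5[4]-1
p4 O@[8]: -1[7]-1 -2[6]+1* -5[3]+1
p5 X@[6]: -1[5]-1* -2[4]-1 -5[1]-1
p6 O@[5]: -1[4]-1 -2[3]+1* -5[0]+1
p7 X@[3]: -1[2]-1* -2[1]-1
p8 O@[2]: -1[1]-1 -2[0]+1*
p9 X@[0] terminal -1; root [12] d12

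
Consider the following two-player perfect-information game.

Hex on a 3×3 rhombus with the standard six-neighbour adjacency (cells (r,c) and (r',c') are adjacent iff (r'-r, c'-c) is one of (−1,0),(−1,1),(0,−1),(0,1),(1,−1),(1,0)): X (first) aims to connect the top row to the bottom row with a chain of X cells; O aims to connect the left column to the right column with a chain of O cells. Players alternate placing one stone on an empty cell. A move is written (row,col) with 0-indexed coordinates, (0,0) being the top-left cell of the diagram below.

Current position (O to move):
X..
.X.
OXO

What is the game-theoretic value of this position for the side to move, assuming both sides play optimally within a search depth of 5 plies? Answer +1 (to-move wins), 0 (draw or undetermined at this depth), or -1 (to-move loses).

value(X../.X./OXO, O) = -1

ply 1, O at X../.X./OXO | (0,1)=-1→XO./.X./OXO*; (0,2)=-1→X.O/.X./OXO; (1,0)=-1→X../OX./OXO; (1,2)=-1→X../.XO/OXO
ply 2, X at XO./.X./OXO | (0,2)=+1→XOX/.X./OXO*; (1,0)=+1→XO./XX./OXO; (1,2)=+1→XO./.XX/OXO
ply 3: XOX/.X./OXO is terminal -1 (O); from X../.X./OXO depth 5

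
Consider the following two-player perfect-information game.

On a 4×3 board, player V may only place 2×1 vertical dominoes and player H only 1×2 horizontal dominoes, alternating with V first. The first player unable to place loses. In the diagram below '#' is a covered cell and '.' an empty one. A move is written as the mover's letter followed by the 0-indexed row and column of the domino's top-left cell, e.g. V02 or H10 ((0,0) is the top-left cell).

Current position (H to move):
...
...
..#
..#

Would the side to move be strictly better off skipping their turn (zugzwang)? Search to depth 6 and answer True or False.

zugzwang(.../.../..#/..#, H) = False

ply 1, H at .../.../..#/..# | H00=-1→##./.../..#/..#*; H01=-1→.##/.../..#/..#; H10=-1→.../##./..#/..#; H11=-1→.../.##/..#/..#; H20=-1→.../.../###/..#; H30=-1→.../.../..#/###
ply 2, V at ##./.../..#/..# | V02=-1→###/..#/..#/..#; V10=+1→##./#../#.#/..#*; V11=+1→##./.#./.##/..#; V20=+1→##./.../#.#/#.#; V21=+1→##./.../.##/.##
ply 3, H at ##./#../#.#/..# | H11=-1→##./###/#.#/..#*; H30=-1→##./#../#.#/###
ply 4, V at ##./###/#.#/..# | V21=+1→##./###/###/.##*
ply 5: ##./###/###/.## is terminal -1 (H); from .../.../..#/..# depth 6
if H skipped the turn, V would face:
~ ply 1, V at .../.../..#/..# | V00=+1→#../#../..#/..#*; V01=+1→.#./.#./..#/..#; V02=+1→..#/..#/..#/..#; V10=-1→.../#../#.#/..#; V11=+1→.../.#./.##/..#; V20=+1→.../.../#.#/#.#; V21=+1→.../.../.##/.##
~ ply 2, H at #../#../..#/..# | H01=-1→###/#../..#/..#*; H11=-1→#../###/..#/..#; H20=-1→#../#../###/..#; H30=-1→#../#../..#/###
~ ply 3, V at ###/#../..#/..# | V11=-1→###/##./.##/..#; V20=+1→###/#../#.#/#.#*; V21=+1→###/#../.##/.##
~ ply 4, H at ###/#../#.#/#.# | H11=-1→###/###/#.#/#.#*
~ ply 5, V at ###/###/#.#/#.# | V21=+1→###/###/###/###*
~ ply 6: ###/###/###/### is terminal -1 (H); from .../.../..#/..# depth 6
compare (H): move=-1 vs pass=-1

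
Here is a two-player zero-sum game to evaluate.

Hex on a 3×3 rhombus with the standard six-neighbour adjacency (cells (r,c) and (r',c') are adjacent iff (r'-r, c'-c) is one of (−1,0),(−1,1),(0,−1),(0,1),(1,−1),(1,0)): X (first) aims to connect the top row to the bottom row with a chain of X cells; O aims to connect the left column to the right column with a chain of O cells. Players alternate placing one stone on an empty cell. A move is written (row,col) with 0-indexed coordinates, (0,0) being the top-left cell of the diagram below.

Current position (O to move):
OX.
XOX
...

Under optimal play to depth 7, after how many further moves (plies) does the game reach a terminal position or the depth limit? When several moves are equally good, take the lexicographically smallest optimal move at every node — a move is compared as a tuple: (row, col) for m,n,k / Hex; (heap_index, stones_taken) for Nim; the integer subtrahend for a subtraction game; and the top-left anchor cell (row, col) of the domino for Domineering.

[OX./XOX/...] O move#1: (0,2):-1/OXO/XOX/...*, (2,0):-1/OX./XOX/O.., (2,1):-1/OX./XOX/.O., (2,2):-1/OX./XOX/..O
[OXO/XOX/...] X move#2: (2,0):+1/OXO/XOX/X..*, (2,1):-1/OXO/XOX/.X., (2,2):-1/OXO/XOX/..X
[OXO/XOX/X..] end (terminal -1, O#3); searched OX./XOX/... to 7

PV length from [OX./XOX/...]: 2 plies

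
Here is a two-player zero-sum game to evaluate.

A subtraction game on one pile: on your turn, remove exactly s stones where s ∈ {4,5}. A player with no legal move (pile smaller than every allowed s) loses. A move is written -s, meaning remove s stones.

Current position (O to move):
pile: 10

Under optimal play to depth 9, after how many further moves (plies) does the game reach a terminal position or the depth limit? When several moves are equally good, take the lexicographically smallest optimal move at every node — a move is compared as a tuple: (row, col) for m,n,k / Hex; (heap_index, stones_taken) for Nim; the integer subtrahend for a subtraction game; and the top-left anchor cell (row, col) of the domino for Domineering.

[10] O move#1: -4:-1/6*, -5:-1/5
[6] X move#2: -4:+1/2*, -5:+1/1
[2] end (terminal -1, O#3); searched 10 to 9

PV length from [10]: 2 plies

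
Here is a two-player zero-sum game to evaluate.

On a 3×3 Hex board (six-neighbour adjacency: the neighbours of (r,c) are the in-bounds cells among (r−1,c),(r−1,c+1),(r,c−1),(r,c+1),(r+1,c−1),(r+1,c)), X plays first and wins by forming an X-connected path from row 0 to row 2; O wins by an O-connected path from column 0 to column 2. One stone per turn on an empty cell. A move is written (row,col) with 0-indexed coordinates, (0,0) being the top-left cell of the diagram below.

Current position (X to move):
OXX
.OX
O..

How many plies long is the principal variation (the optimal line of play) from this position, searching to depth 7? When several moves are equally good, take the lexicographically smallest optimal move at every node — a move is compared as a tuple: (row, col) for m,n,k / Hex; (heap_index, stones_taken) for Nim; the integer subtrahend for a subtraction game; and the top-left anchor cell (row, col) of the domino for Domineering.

ply 1, X at OXX/.OX/O.. | (1,0)=+1→OXX/XOX/O..*; (2,1)=+1→OXX/.OX/OX.; (2,2)=+1→OXX/.OX/O.X
ply 2, O at OXX/XOX/O.. | (2,1)=-1→OXX/XOX/OO.*; (2,2)=-1→OXX/XOX/O.O
ply 3, X at OXX/XOX/OO. | (2,2)=+1→OXX/XOX/OOX*
ply 4: OXX/XOX/OOX is terminal -1 (O); from OXX/.OX/O.. depth 7

PV length from [OXX/.OX/O..]: 3 plies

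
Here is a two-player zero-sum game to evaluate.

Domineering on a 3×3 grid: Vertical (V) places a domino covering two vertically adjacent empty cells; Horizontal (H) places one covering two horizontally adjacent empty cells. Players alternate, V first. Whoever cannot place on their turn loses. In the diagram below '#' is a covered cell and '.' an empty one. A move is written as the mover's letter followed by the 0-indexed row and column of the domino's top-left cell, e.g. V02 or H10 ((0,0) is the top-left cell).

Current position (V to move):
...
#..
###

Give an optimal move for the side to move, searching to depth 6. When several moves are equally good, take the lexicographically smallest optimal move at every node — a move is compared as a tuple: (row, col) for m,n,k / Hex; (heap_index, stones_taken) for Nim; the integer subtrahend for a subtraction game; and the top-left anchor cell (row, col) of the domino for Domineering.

V's best at [.../#../###]: V01

ply 1, V at .../#../### | V01=+1→.#./##./###*; V02=-1→..#/#.#/###
ply 2: .#./##./### is terminal -1 (H); from .../#../### depth 6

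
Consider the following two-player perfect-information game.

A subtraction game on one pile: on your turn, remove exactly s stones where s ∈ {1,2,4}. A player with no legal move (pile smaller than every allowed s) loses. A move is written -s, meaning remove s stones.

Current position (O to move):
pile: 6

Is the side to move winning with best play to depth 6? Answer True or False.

p1 O@[6]: -1[5]-1* -2[4]-1 -4[2]-1
p2 X@[5]: -1[4]-1 -2[3]+1* -4[1]-1
p3 O@[3]: -1[2]-1* -2[1]-1
p4 X@[2]: -1[1]-1 -2[0]+1*
p5 O@[0] terminal -1; root [6] d6

O winning at [6]: False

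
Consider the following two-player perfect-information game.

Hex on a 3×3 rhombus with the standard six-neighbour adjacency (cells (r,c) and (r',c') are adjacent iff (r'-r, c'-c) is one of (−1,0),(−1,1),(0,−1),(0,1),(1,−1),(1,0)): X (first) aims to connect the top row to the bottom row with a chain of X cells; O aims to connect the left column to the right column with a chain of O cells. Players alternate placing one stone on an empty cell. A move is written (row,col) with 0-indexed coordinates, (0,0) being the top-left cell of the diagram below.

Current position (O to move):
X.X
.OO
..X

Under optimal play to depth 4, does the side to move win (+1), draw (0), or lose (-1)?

value(X.X/.OO/..X, O) = +1

ply 1, O at X.X/.OO/..X | (0,1)=+1→XOX/.OO/..X*; (1,0)=+1→X.X/OOO/..X; (2,0)=+1→X.X/.OO/O.X; (2,1)=+1→X.X/.OO/.OX
ply 2, X at XOX/.OO/..X | (1,0)=-1→XOX/XOO/..X*; (2,0)=-1→XOX/.OO/X.X; (2,1)=-1→XOX/.OO/.XX
ply 3, O at XOX/XOO/..X | (2,0)=+1→XOX/XOO/O.X*; (2,1)=-1→XOX/XOO/.OX
ply 4: XOX/XOO/O.X is terminal -1 (X); from X.X/.OO/..X depth 4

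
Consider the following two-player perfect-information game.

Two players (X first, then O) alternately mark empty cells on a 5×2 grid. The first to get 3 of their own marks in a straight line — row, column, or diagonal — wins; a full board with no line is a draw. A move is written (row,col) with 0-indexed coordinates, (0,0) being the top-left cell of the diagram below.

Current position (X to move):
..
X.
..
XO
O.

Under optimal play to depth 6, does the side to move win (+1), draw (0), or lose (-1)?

ply 1, X at ../X./../XO/O. | (0,0)=+0→X./X./../XO/O.; (0,1)=+0→.X/X./../XO/O.; (1,1)=+0→../XX/../XO/O.; (2,0)=+1→../X./X./XO/O.*; (2,1)=+0→../X./.X/XO/O.; (4,1)=+0→../X./../XO/OX
ply 2: ../X./X./XO/O. is terminal -1 (O); from ../X./../XO/O. depth 6

value(../X./../XO/O., X) = +1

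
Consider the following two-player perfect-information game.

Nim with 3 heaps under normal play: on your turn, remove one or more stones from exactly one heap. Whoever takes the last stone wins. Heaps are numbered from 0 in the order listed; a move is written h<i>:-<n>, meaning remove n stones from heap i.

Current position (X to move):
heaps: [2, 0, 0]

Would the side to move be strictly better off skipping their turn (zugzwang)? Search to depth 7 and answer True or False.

zugzwang((2,0,0), X) = False

ply 1, X at (2,0,0) | h0:-1=-1→(1,0,0); h0:-2=+1→(0,0,0)*
ply 2: (0,0,0) is terminal -1 (O); from (2,0,0) depth 7
if X skipped the turn, O would face:
~ ply 1, O at (2,0,0) | h0:-1=-1→(1,0,0); h0:-2=+1→(0,0,0)*
~ ply 2: (0,0,0) is terminal -1 (X); from (2,0,0) depth 7
compare (X): move=+1 vs pass=-1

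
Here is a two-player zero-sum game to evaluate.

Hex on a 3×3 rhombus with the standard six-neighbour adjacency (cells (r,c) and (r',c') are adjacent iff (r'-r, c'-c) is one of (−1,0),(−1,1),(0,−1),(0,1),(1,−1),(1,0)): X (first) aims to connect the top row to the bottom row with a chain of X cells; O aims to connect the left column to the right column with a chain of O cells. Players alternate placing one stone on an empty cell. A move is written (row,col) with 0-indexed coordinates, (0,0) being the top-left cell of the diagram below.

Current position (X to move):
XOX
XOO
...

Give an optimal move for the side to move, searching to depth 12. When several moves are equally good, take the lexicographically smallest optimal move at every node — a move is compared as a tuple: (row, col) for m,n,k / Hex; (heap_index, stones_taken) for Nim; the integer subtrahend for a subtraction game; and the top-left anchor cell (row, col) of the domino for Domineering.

X's best at [XOX/XOO/...]: (2,0)

ply 1, X at XOX/XOO/... | (2,0)=+1→XOX/XOO/X..*; (2,1)=-1→XOX/XOO/.X.; (2,2)=-1→XOX/XOO/..X
ply 2: XOX/XOO/X.. is terminal -1 (O); from XOX/XOO/... depth 12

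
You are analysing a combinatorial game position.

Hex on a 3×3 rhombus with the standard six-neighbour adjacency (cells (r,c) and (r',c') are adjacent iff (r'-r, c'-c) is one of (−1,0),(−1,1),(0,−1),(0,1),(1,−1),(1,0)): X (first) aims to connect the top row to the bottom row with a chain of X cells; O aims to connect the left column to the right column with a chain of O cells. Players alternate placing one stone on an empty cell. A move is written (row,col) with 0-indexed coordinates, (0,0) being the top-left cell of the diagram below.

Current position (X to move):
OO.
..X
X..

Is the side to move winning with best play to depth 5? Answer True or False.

[OO./..X/X..] X move#1: (0,2):+1/OOX/..X/X..*, (1,0):-1/OO./X.X/X.., (1,1):-1/OO./.XX/X.., (2,1):-1/OO./..X/XX., (2,2):-1/OO./..X/X.X
[OOX/..X/X..] O move#2: (1,0):-1/OOX/O.X/X..*, (1,1):-1/OOX/.OX/X.., (2,1):-1/OOX/..X/XO., (2,2):-1/OOX/..X/X.O
[OOX/O.X/X..] X move#3: (1,1):+1/OOX/OXX/X..*, (2,1):+1/OOX/O.X/XX., (2,2):+1/OOX/O.X/X.X
[OOX/OXX/X..] end (terminal -1, O#4); searched OO./..X/X.. to 5

X winning at [OO./..X/X..]: True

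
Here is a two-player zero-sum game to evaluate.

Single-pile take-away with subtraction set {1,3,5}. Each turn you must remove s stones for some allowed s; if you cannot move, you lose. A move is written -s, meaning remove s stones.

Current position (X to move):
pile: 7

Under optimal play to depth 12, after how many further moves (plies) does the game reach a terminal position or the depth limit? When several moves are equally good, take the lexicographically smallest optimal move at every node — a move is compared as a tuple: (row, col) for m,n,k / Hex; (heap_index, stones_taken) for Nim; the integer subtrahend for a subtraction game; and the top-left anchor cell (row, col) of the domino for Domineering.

ply 1, X at 7 | -1=+1→6*; -3=+1→4; -5=+1→2
ply 2, O at 6 | -1=-1→5*; -3=-1→3; -5=-1→1
ply 3, X at 5 | -1=+1→4*; -3=+1→2; -5=+1→0
ply 4, O at 4 | -1=-1→3*; -3=-1→1
ply 5, X at 3 | -1=+1→2*; -3=+1→0
ply 6, O at 2 | -1=-1→1*
ply 7, X at 1 | -1=+1→0*
ply 8: 0 is terminal -1 (O); from 7 depth 12

PV length from [7]: 7 plies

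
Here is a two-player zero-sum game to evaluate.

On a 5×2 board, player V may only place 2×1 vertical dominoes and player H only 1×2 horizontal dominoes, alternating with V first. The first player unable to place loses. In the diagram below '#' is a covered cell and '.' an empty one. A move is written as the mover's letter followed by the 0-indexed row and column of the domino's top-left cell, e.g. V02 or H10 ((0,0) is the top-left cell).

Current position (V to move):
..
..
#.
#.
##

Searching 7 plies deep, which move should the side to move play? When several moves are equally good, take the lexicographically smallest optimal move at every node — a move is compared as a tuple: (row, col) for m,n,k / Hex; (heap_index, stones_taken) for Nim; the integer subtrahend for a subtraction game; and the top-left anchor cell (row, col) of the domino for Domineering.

V's best at [../../#./#./##]: V00

[../../#./#./##] V move#1: V00:+1/#./#./#./#./##*, V01:+1/.#/.#/#./#./##, V11:-1/../.#/##/#./##, V21:-1/../../##/##/##
[#./#./#./#./##] end (terminal -1, H#2); searched ../../#./#./## to 7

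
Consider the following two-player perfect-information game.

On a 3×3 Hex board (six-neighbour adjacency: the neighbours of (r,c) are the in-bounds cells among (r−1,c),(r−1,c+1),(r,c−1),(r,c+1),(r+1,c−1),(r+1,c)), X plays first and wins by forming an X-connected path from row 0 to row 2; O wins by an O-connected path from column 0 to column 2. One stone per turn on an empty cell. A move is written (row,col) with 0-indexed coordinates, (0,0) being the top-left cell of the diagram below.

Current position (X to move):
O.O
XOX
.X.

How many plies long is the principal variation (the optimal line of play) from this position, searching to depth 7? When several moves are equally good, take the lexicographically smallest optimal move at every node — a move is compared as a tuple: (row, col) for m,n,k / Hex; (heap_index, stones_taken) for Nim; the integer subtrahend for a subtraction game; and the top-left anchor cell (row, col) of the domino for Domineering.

p1 X@[O.O/XOX/.X.]: (0,1)[OXO/XOX/.X.]-1* (2,0)[O.O/XOX/XX.]-1 (2,2)[O.O/XOX/.XX]-1
p2 O@[OXO/XOX/.X.]: (2,0)[OXO/XOX/OX.]+1* (2,2)[OXO/XOX/.XO]-1
p3 X@[OXO/XOX/OX.] terminal -1; root [O.O/XOX/.X.] d7

PV length from [O.O/XOX/.X.]: 2 plies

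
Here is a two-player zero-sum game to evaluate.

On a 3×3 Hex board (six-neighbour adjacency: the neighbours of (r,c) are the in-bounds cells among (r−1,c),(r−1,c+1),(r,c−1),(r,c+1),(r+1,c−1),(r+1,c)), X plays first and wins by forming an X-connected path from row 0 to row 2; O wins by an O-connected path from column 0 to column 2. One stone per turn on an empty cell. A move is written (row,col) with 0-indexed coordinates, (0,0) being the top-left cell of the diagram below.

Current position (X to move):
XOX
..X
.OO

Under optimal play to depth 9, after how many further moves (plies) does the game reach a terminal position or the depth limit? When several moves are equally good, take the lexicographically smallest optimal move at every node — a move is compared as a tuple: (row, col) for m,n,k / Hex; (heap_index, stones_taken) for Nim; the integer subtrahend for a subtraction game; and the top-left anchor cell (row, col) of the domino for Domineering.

PV length from [XOX/..X/.OO]: 3 plies

ply 1, X at XOX/..X/.OO | (1,0)=-1→XOX/X.X/.OO; (1,1)=-1→XOX/.XX/.OO; (2,0)=+1→XOX/..X/XOO*
ply 2, O at XOX/..X/XOO | (1,0)=-1→XOX/O.X/XOO*; (1,1)=-1→XOX/.OX/XOO
ply 3, X at XOX/O.X/XOO | (1,1)=+1→XOX/OXX/XOO*
ply 4: XOX/OXX/XOO is terminal -1 (O); from XOX/..X/.OO depth 9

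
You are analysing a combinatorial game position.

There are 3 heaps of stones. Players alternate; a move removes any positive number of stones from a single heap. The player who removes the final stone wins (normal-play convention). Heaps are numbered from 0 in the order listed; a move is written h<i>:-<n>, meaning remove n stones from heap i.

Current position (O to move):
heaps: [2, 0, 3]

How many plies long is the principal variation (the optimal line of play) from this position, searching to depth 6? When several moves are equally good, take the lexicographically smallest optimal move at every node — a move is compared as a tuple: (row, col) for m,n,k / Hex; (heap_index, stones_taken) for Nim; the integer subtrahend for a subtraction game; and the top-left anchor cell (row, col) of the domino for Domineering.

p1 O@[(2,0,3)]: h0:-1[(1,0,3)]-1 h0:-2[(0,0,3)]-1 h2:-1[(2,0,2)]+1* h2:-2[(2,0,1)]-1 h2:-3[(2,0,0)]-1
p2 X@[(2,0,2)]: h0:-1[(1,0,2)]-1* h0:-2[(0,0,2)]-1 h2:-1[(2,0,1)]-1 h2:-2[(2,0,0)]-1
p3 O@[(1,0,2)]: h0:-1[(0,0,2)]-1 h2:-1[(1,0,1)]+1* h2:-2[(1,0,0)]-1
p4 X@[(1,0,1)]: h0:-1[(0,0,1)]-1* h2:-1[(1,0,0)]-1
p5 O@[(0,0,1)]: h2:-1[(0,0,0)]+1*
p6 X@[(0,0,0)] terminal -1; root [(2,0,3)] d6

PV length from [(2,0,3)]: 5 plies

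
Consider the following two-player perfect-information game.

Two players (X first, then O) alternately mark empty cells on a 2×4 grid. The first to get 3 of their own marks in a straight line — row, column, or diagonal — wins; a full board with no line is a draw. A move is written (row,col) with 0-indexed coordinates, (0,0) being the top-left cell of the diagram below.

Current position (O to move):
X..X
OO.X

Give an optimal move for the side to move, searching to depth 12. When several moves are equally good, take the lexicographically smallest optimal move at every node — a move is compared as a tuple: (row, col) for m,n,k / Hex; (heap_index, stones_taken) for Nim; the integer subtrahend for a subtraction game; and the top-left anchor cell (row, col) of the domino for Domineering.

O's best at [X..X/OO.X]: (1,2)

ply 1, O at X..X/OO.X | (0,1)=+0→XO.X/OO.X; (0,2)=+0→X.OX/OO.X; (1,2)=+1→X..X/OOOX*
ply 2: X..X/OOOX is terminal -1 (X); from X..X/OO.X depth 12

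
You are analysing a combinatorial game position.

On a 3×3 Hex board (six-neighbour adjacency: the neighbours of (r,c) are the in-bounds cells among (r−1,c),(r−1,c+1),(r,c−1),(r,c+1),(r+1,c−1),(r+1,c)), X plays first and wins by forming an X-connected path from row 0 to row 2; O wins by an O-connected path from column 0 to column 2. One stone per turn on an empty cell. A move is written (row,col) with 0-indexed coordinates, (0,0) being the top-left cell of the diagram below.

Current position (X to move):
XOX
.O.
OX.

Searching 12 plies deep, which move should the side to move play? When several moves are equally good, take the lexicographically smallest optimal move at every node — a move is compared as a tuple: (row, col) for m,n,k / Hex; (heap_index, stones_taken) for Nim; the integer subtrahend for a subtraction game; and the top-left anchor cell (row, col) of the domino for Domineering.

[XOX/.O./OX.] X move#1: (1,0):-1/XOX/XO./OX., (1,2):+1/XOX/.OX/OX.*, (2,2):-1/XOX/.O./OXX
[XOX/.OX/OX.] end (terminal -1, O#2); searched XOX/.O./OX. to 12

X's best at [XOX/.O./OX.]: (1,2)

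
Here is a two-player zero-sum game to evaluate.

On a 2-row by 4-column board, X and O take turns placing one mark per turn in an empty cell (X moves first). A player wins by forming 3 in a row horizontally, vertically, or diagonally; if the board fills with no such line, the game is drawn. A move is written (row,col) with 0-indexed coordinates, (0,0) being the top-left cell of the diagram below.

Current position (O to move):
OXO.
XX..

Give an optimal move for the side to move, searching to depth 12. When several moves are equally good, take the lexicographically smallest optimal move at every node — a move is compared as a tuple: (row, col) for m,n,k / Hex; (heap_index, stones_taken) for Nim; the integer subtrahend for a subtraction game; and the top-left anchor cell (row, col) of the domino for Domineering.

ply 1, O at OXO./XX.. | (0,3)=-1→OXOO/XX..; (1,2)=+0→OXO./XXO.*; (1,3)=-1→OXO./XX.O
ply 2, X at OXO./XXO. | (0,3)=+0→OXOX/XXO.*; (1,3)=+0→OXO./XXOX
ply 3, O at OXOX/XXO. | (1,3)=+0→OXOX/XXOO*
ply 4: OXOX/XXOO is terminal +0 (X); from OXO./XX.. depth 12

O's best at [OXO./XX..]: (1,2)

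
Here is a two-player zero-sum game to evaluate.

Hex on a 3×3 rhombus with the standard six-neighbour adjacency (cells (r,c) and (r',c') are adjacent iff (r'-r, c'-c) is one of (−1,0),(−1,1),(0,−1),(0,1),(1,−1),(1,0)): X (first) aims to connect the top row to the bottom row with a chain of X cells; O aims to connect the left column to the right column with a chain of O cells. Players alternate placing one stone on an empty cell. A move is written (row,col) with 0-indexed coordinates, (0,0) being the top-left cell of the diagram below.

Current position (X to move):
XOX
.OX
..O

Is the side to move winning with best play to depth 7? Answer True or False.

ply 1, X at XOX/.OX/..O | (1,0)=+1→XOX/XOX/..O*; (2,0)=+1→XOX/.OX/X.O; (2,1)=+1→XOX/.OX/.XO
ply 2, O at XOX/XOX/..O | (2,0)=-1→XOX/XOX/O.O*; (2,1)=-1→XOX/XOX/.OO
ply 3, X at XOX/XOX/O.O | (2,1)=+1→XOX/XOX/OXO*
ply 4: XOX/XOX/OXO is terminal -1 (O); from XOX/.OX/..O depth 7

X winning at [XOX/.OX/..O]: True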